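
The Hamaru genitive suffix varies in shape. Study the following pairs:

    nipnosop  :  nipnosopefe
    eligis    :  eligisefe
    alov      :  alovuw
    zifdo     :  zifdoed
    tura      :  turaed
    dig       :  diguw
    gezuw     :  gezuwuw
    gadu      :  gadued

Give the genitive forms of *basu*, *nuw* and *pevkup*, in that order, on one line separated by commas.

basued, nuwuw, pevkupefe

Looking at the final sound of each stem: -efe when the stem ends in a voiceless consonant (*nipnosop*, *eligis*); -uw when the stem ends in a voiced consonant (*alov*, *dig*, *gezuw*); -ed when the stem ends in a vowel (*zifdo*, *tura*, *gadu*).
*basu* — final sound /u/ (a vowel) → -ed → *basued*.
*nuw*: final sound = /w/, a voiced consonant → -uw → *nuwuw*.
*pevkup*: final sound = /p/, a voiceless consonant → -efe → *pevkupefe*.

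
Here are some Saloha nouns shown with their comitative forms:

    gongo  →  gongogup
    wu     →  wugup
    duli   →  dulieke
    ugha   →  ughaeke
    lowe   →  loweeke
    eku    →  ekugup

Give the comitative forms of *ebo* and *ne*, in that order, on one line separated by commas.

ebogup, neeke

Looking at the last vowel of each stem: -gup when the last vowel of the stem is a rounded vowel (*gongo*, *wu*, *eku*); -eke when the last vowel of the stem is an unrounded vowel (*duli*, *ugha*, *lowe*).
*ebo*: last vowel = /o/, a rounded vowel → -gup → *ebogup*.
The last vowel of *ne* is /e/, which is an unrounded vowel, so the suffix is -eke, giving *neeke*.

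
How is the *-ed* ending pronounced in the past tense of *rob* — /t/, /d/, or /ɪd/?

/d/

The stem *rob* ends in a voiced sound other than /d/.
The -ed suffix is realized as /ɪd/ after /t, d/; as /t/ after other voiceless consonants; and as /d/ after other voiced sounds.
So -ed on *rob* is pronounced /d/.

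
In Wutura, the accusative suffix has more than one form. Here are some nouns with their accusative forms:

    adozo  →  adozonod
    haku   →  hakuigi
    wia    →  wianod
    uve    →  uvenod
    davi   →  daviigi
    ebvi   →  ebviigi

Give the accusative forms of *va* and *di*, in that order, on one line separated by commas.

Looking at the last vowel of each stem: -igi when the last vowel of the stem is a high vowel (*haku*, *davi*, *ebvi*); -nod when the last vowel of the stem is a non-high vowel (*adozo*, *wia*, *uve*).
*va* — last vowel /a/ (a non-high vowel) → -nod → *vanod*.
The last vowel of *di* is /i/, which is a high vowel, so the suffix is -igi, giving *diigi*.

vanod, diigi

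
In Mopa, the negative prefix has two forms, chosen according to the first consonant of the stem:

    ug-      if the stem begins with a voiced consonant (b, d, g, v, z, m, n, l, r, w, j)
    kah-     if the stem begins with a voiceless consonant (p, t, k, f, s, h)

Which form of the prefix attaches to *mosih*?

*mosih* — first consonant /m/ (voiced) → ug-.

ug-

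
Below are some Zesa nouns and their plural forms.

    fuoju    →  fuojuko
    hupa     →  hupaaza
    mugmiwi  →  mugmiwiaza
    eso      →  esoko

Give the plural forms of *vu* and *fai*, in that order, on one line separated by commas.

vuko, faiaza

The alternation tracks the last vowel of the stem — -ko when the last vowel of the stem is a rounded vowel (*fuoju*, *eso*); -aza when the last vowel of the stem is an unrounded vowel (*hupa*, *mugmiwi*).
*vu* — last vowel /u/ (a rounded vowel) → -ko → *vuko*.
*fai*: last vowel = /i/, an unrounded vowel → -aza → *faiaza*.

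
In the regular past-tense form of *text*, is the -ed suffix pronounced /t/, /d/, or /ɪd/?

/ɪd/

The stem *text* ends in /t/ or /d/.
The -ed suffix is realized as /ɪd/ after /t, d/; as /t/ after other voiceless consonants; and as /d/ after other voiced sounds.
So -ed on *text* is pronounced /ɪd/.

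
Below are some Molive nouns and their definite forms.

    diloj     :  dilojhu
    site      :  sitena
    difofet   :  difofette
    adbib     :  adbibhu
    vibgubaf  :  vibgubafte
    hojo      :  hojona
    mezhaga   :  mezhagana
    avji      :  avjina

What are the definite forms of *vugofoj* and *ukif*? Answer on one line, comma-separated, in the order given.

Looking at the final sound of each stem: -te when the stem ends in a voiceless consonant (*difofet*, *vibgubaf*); -hu when the stem ends in a voiced consonant (*diloj*, *adbib*); -na when the stem ends in a vowel (*site*, *hojo*, *mezhaga*, *avji*).
*vugofoj*: final sound = /j/, a voiced consonant → -hu → *vugofojhu*.
*ukif* — final sound /f/ (a voiceless consonant) → -te → *ukifte*.

vugofojhu, ukifte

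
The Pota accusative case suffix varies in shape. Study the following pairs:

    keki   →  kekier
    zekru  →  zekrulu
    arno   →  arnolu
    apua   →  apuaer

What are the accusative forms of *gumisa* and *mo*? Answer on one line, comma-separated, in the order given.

gumisaer, molu

Looking at the last vowel of each stem: -lu when the last vowel of the stem is a rounded vowel (*zekru*, *arno*); -er when the last vowel of the stem is an unrounded vowel (*keki*, *apua*).
The last vowel of *gumisa* is /a/, which is an unrounded vowel, so the suffix is -er, giving *gumisaer*.
*mo*: last vowel = /o/, a rounded vowel → -lu → *molu*.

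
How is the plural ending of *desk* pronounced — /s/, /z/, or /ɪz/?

/s/

The stem *desk* ends in a voiceless non-sibilant consonant.
The plural suffix surfaces as /ɪz/ after sibilants, /s/ after other voiceless consonants, and /z/ after other voiced sounds.
So the plural -s on *desk* is pronounced /s/.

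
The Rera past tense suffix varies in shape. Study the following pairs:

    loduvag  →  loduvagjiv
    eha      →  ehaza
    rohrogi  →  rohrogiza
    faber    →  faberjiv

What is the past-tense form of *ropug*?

ropugjiv

The suffix is conditioned by the final sound: -jiv when the stem ends in a consonant (*loduvag*, *faber*); -za when the stem ends in a vowel (*eha*, *rohrogi*).
The final sound of *ropug* is /g/, which is a consonant, so the suffix is -jiv, giving *ropugjiv*.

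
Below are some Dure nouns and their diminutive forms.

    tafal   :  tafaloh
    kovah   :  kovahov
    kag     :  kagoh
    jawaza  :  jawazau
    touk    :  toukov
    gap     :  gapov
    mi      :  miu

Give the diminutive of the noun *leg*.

legoh

Looking at the final sound of each stem: -ov when the stem ends in a voiceless consonant (*kovah*, *touk*, *gap*); -oh when the stem ends in a voiced consonant (*tafal*, *kag*); -u when the stem ends in a vowel (*jawaza*, *mi*).
*leg*: final sound = /g/, a voiced consonant → -oh → *legoh*.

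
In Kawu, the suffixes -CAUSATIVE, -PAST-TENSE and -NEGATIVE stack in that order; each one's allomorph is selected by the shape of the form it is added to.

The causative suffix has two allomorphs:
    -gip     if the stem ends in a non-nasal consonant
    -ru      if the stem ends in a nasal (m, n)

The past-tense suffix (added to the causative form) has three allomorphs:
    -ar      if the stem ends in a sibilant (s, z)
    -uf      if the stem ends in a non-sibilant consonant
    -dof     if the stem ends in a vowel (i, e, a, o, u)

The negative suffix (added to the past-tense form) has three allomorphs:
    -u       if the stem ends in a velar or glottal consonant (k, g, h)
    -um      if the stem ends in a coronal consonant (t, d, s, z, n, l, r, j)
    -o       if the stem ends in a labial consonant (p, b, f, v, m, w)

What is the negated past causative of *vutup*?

vutupgipufo

Since the final consonant of *vutup* is /p/ (non-nasal), it takes -gip, giving *vutupgip*.
The causative form *vutupgip*: final sound = /p/, a non-sibilant consonant → -uf → *vutupgipuf*.
The past-tense form *vutupgipuf* — final consonant /f/ (labial) → -o → *vutupgipufo*.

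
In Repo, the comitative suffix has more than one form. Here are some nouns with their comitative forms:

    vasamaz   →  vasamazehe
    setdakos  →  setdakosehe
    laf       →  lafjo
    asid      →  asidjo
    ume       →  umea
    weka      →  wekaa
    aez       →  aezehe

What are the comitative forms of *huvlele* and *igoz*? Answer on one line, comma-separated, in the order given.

huvlelea, igozehe

The suffix is conditioned by the final sound: -ehe when the stem ends in a sibilant (*vasamaz*, *setdakos*, *aez*); -jo when the stem ends in a non-sibilant consonant (*laf*, *asid*); -a when the stem ends in a vowel (*ume*, *weka*).
*huvlele* — final sound /e/ (a vowel) → -a → *huvlelea*.
The final sound of *igoz* is /z/, which is a sibilant, so the suffix is -ehe, giving *igozehe*.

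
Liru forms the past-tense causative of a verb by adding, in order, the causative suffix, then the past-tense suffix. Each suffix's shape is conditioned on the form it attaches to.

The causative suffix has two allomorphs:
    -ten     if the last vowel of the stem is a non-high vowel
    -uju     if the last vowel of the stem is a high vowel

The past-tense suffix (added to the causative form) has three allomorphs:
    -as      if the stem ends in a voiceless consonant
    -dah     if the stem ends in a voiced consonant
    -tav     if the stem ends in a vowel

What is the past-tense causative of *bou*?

bouujutav

Since the last vowel of *bou* is /u/ (a high vowel), it takes -uju, giving *bouuju*.
The final sound of the causative form *bouuju* is /u/, which is a vowel, so the past-tense suffix is -tav, giving *bouujutav*.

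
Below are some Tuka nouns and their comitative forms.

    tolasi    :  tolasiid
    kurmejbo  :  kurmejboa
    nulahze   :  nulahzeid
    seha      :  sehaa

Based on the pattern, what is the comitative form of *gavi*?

gaviid

Looking at the last vowel of each stem: -id when the last vowel of the stem is a front vowel (*tolasi*, *nulahze*); -a when the last vowel of the stem is a back vowel (*kurmejbo*, *seha*).
*gavi* — last vowel /i/ (a front vowel) → -id → *gaviid*.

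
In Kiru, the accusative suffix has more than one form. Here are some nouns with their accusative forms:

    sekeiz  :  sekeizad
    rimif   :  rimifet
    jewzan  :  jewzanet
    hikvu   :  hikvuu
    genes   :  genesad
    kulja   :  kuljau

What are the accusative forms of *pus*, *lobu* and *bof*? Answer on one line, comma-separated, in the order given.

The alternation tracks the final sound of the stem — -ad when the stem ends in a sibilant (*sekeiz*, *genes*); -et when the stem ends in a non-sibilant consonant (*rimif*, *jewzan*); -u when the stem ends in a vowel (*hikvu*, *kulja*).
The final sound of *pus* is /s/, which is a sibilant, so the suffix is -ad, giving *pusad*.
Since the final sound of *lobu* is /u/ (a vowel), it takes -u, giving *lobuu*.
*bof*: final sound = /f/, a non-sibilant consonant → -et → *bofet*.

pusad, lobuu, bofet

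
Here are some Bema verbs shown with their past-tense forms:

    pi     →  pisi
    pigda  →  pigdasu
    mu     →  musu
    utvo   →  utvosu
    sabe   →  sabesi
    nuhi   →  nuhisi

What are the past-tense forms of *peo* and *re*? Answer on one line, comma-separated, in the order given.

peosu, resi

The suffix is conditioned by the last vowel: -si when the last vowel of the stem is a front vowel (*pi*, *sabe*, *nuhi*); -su when the last vowel of the stem is a back vowel (*pigda*, *mu*, *utvo*).
Since the last vowel of *peo* is /o/ (a back vowel), it takes -su, giving *peosu*.
*re*: last vowel = /e/, a front vowel → -si → *resi*.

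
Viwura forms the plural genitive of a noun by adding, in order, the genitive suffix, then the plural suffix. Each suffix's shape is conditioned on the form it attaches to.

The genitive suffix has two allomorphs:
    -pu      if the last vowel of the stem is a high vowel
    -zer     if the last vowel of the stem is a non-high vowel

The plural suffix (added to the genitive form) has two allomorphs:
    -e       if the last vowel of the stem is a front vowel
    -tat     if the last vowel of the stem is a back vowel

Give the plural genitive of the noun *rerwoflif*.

rerwoflifputat

*rerwoflif* — last vowel /i/ (a high vowel) → -pu → *rerwoflifpu*.
Since the last vowel of the genitive form *rerwoflifpu* is /u/ (a back vowel), it takes -tat, giving *rerwoflifputat*.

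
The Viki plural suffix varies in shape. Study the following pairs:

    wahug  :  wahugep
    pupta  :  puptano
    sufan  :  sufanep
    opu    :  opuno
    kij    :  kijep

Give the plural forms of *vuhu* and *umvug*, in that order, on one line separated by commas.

vuhuno, umvugep

The alternation tracks the final sound of the stem — -ep when the stem ends in a consonant (*wahug*, *sufan*, *kij*); -no when the stem ends in a vowel (*pupta*, *opu*).
*vuhu* — final sound /u/ (a vowel) → -no → *vuhuno*.
The final sound of *umvug* is /g/, which is a consonant, so the suffix is -ep, giving *umvugep*.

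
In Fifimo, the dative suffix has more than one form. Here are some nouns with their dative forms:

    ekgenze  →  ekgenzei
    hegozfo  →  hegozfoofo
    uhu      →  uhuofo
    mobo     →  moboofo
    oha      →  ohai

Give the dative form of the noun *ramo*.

ramoofo

The suffix is conditioned by the last vowel: -ofo when the last vowel of the stem is a rounded vowel (*hegozfo*, *uhu*, *mobo*); -i when the last vowel of the stem is an unrounded vowel (*ekgenze*, *oha*).
The last vowel of *ramo* is /o/, which is a rounded vowel, so the suffix is -ofo, giving *ramoofo*.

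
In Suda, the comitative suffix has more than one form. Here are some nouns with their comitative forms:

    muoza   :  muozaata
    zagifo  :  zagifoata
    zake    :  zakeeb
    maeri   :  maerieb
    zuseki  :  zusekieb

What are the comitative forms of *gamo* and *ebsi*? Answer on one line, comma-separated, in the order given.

Looking at the last vowel of each stem: -eb when the last vowel of the stem is a front vowel (*zake*, *maeri*, *zuseki*); -ata when the last vowel of the stem is a back vowel (*muoza*, *zagifo*).
The last vowel of *gamo* is /o/, which is a back vowel, so the suffix is -ata, giving *gamoata*.
Since the last vowel of *ebsi* is /i/ (a front vowel), it takes -eb, giving *ebsieb*.

gamoata, ebsieb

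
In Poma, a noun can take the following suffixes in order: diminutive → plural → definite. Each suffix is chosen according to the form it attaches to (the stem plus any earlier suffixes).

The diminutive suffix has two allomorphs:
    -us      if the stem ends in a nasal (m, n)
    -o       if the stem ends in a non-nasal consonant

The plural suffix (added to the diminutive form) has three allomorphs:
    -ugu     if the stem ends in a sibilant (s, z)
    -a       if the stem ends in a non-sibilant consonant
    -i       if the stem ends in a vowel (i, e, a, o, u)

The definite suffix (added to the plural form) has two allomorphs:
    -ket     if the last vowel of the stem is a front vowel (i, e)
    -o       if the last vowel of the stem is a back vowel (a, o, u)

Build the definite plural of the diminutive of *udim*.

The final consonant of *udim* is /m/, which is a nasal, so the diminutive suffix is -us, giving *udimus*.
The diminutive form *udimus*: final sound = /s/, a sibilant → -ugu → *udimusugu*.
Since the last vowel of the plural form *udimusugu* is /u/ (a back vowel), it takes -o, giving *udimusuguo*.

udimusuguo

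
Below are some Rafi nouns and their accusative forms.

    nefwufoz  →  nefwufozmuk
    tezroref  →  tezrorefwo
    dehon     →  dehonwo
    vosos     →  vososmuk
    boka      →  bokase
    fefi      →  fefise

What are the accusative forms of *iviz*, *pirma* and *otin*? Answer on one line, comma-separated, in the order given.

The pattern is sibilance of the final sound: -muk when the stem ends in a sibilant (*nefwufoz*, *vosos*); -wo when the stem ends in a non-sibilant consonant (*tezroref*, *dehon*); -se when the stem ends in a vowel (*boka*, *fefi*).
*iviz* — final sound /z/ (a sibilant) → -muk → *ivizmuk*.
The final sound of *pirma* is /a/, which is a vowel, so the suffix is -se, giving *pirmase*.
Since the final sound of *otin* is /n/ (a non-sibilant consonant), it takes -wo, giving *otinwo*.

ivizmuk, pirmase, otinwo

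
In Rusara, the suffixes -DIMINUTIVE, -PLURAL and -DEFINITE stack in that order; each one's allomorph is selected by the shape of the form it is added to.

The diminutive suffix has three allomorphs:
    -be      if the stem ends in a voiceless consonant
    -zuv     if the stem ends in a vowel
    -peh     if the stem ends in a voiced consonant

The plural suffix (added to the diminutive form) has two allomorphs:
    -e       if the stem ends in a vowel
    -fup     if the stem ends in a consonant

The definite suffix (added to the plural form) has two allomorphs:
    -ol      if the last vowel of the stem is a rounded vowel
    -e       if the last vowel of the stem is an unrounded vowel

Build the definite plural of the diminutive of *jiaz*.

jiazpehfupol

*jiaz* — final sound /z/ (a voiced consonant) → -peh → *jiazpeh*.
The final sound of the diminutive form *jiazpeh* is /h/, which is a consonant, so the plural suffix is -fup, giving *jiazpehfup*.
The last vowel of the plural form *jiazpehfup* is /u/, which is a rounded vowel, so the definite suffix is -ol, giving *jiazpehfupol*.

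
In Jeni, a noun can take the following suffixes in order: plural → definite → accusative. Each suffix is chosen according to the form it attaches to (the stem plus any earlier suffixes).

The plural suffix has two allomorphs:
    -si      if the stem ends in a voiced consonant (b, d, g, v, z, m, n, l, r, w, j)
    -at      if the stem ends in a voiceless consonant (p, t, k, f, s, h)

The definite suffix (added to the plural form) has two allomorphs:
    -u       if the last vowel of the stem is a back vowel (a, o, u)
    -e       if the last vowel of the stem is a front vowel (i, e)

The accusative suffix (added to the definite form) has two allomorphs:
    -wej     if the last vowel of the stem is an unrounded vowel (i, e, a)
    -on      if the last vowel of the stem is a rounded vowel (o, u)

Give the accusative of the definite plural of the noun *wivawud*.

wivawudsiewej

The final consonant of *wivawud* is /d/, which is voiced, so the plural suffix is -si, giving *wivawudsi*.
The plural form *wivawudsi*: last vowel = /i/, a front vowel → -e → *wivawudsie*.
Since the last vowel of the definite form *wivawudsie* is /e/ (an unrounded vowel), it takes -wej, giving *wivawudsiewej*.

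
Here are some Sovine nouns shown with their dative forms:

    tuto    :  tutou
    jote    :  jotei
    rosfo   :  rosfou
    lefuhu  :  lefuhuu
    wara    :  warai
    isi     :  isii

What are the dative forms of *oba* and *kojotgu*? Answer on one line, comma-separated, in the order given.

obai, kojotguu

Looking at the last vowel of each stem: -u when the last vowel of the stem is a rounded vowel (*tuto*, *rosfo*, *lefuhu*); -i when the last vowel of the stem is an unrounded vowel (*jote*, *wara*, *isi*).
*oba*: last vowel = /a/, an unrounded vowel → -i → *obai*.
*kojotgu*: last vowel = /u/, a rounded vowel → -u → *kojotguu*.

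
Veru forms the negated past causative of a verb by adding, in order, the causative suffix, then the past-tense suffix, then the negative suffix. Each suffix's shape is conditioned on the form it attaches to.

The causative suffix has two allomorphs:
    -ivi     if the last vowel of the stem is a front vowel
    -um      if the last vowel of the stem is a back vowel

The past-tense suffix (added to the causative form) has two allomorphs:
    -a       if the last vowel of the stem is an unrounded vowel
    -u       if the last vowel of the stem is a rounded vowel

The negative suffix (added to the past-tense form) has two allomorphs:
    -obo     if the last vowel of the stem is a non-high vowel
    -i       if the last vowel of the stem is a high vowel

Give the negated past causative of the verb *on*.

onumui

Since the last vowel of *on* is /o/ (a back vowel), it takes -um, giving *onum*.
The last vowel of the causative form *onum* is /u/, which is a rounded vowel, so the past-tense suffix is -u, giving *onumu*.
Since the last vowel of the past-tense form *onumu* is /u/ (a high vowel), it takes -i, giving *onumui*.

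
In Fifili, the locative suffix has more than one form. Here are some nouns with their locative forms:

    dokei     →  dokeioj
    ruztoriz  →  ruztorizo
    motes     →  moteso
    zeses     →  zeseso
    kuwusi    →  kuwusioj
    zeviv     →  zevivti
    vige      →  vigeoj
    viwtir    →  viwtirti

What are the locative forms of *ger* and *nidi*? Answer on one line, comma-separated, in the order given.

Looking at the final sound of each stem: -o when the stem ends in a sibilant (*ruztoriz*, *motes*, *zeses*); -ti when the stem ends in a non-sibilant consonant (*zeviv*, *viwtir*); -oj when the stem ends in a vowel (*dokei*, *kuwusi*, *vige*).
The final sound of *ger* is /r/, which is a non-sibilant consonant, so the suffix is -ti, giving *gerti*.
Since the final sound of *nidi* is /i/ (a vowel), it takes -oj, giving *nidioj*.

gerti, nidioj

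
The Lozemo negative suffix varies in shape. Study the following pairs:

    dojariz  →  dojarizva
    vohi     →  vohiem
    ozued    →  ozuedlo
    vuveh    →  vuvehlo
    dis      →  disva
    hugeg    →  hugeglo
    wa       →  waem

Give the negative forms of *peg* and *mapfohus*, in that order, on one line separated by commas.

Looking at the final sound of each stem: -va when the stem ends in a sibilant (*dojariz*, *dis*); -lo when the stem ends in a non-sibilant consonant (*ozued*, *vuveh*, *hugeg*); -em when the stem ends in a vowel (*vohi*, *wa*).
The final sound of *peg* is /g/, which is a non-sibilant consonant, so the suffix is -lo, giving *peglo*.
Since the final sound of *mapfohus* is /s/ (a sibilant), it takes -va, giving *mapfohusva*.

peglo, mapfohusva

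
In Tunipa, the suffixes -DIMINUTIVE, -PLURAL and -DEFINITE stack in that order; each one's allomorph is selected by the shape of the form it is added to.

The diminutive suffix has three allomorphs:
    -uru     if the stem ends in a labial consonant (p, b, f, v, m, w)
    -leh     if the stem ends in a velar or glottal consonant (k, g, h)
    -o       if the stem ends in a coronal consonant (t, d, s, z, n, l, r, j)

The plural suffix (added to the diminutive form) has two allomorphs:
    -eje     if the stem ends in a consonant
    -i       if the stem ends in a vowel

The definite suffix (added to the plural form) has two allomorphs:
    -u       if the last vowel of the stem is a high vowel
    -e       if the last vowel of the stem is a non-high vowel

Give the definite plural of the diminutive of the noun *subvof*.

*subvof* — final consonant /f/ (labial) → -uru → *subvofuru*.
The final sound of the diminutive form *subvofuru* is /u/, which is a vowel, so the plural suffix is -i, giving *subvofurui*.
The plural form *subvofurui* — last vowel /i/ (a high vowel) → -u → *subvofuruiu*.

subvofuruiu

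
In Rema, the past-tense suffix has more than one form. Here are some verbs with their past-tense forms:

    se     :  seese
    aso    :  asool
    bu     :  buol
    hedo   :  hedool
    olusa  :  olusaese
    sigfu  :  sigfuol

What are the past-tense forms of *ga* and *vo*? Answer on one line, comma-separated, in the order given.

The pattern is rounding harmony: -ol when the last vowel of the stem is a rounded vowel (*aso*, *bu*, *hedo*, *sigfu*); -ese when the last vowel of the stem is an unrounded vowel (*se*, *olusa*).
*ga*: last vowel = /a/, an unrounded vowel → -ese → *gaese*.
The last vowel of *vo* is /o/, which is a rounded vowel, so the suffix is -ol, giving *vool*.

gaese, vool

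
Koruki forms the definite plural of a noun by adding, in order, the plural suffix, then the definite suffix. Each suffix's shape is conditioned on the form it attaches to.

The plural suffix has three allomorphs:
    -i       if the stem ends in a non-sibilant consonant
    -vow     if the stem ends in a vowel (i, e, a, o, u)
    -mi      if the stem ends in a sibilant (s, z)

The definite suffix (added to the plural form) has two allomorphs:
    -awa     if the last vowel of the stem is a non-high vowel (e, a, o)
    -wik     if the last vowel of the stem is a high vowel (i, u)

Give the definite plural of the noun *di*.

divowawa

Since the final sound of *di* is /i/ (a vowel), it takes -vow, giving *divow*.
The plural form *divow*: last vowel = /o/, a non-high vowel → -awa → *divowawa*.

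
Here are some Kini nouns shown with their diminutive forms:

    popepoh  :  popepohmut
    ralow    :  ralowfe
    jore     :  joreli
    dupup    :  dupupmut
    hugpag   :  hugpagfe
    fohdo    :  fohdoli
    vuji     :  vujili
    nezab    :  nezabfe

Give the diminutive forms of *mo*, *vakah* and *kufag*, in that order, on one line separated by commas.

moli, vakahmut, kufagfe

The suffix is conditioned by the final sound: -mut when the stem ends in a voiceless consonant (*popepoh*, *dupup*); -fe when the stem ends in a voiced consonant (*ralow*, *hugpag*, *nezab*); -li when the stem ends in a vowel (*jore*, *fohdo*, *vuji*).
The final sound of *mo* is /o/, which is a vowel, so the suffix is -li, giving *moli*.
Since the final sound of *vakah* is /h/ (a voiceless consonant), it takes -mut, giving *vakahmut*.
*kufag*: final sound = /g/, a voiced consonant → -fe → *kufagfe*.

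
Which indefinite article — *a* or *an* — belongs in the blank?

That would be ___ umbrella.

an

The indefinite article is chosen by the initial *sound* of the following word, not its spelling.
*umbrella* begins with the sound /ʌ/ (u pronounced /ʌ/) — a vowel sound.
So the article is *an*: That would be an umbrella.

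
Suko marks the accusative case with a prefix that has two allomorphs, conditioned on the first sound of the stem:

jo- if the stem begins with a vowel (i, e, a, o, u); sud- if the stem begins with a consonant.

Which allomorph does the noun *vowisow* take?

sud-

*vowisow* — first sound /v/ (a consonant) → sud-.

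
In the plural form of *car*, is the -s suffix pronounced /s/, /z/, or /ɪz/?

/z/

The stem *car* ends in a voiced non-sibilant sound.
The plural suffix surfaces as /ɪz/ after sibilants, /s/ after other voiceless consonants, and /z/ after other voiced sounds.
So the plural -s on *car* is pronounced /z/.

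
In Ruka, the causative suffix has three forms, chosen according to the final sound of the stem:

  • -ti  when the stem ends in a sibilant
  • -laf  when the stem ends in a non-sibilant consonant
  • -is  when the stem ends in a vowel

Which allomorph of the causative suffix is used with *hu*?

*hu* — final sound /u/ (a vowel) → -is.

-is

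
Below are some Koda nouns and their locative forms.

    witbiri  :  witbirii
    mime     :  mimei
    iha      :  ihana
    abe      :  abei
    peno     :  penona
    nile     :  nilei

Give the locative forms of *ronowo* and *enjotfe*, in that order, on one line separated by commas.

ronowona, enjotfei

Looking at the last vowel of each stem: -i when the last vowel of the stem is a front vowel (*witbiri*, *mime*, *abe*, *nile*); -na when the last vowel of the stem is a back vowel (*iha*, *peno*).
The last vowel of *ronowo* is /o/, which is a back vowel, so the suffix is -na, giving *ronowona*.
The last vowel of *enjotfe* is /e/, which is a front vowel, so the suffix is -i, giving *enjotfei*.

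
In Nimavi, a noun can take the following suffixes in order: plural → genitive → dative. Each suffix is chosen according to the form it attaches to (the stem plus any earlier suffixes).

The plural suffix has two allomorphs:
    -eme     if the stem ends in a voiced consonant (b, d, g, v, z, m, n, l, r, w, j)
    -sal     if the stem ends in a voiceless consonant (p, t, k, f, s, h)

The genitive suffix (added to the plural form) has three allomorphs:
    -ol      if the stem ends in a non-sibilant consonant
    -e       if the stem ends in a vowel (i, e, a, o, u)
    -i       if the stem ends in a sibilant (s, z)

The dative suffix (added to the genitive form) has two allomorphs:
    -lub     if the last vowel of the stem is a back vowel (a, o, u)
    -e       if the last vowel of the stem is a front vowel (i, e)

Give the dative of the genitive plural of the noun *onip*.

onipsalollub

The final consonant of *onip* is /p/, which is voiceless, so the plural suffix is -sal, giving *onipsal*.
The final sound of the plural form *onipsal* is /l/, which is a non-sibilant consonant, so the genitive suffix is -ol, giving *onipsalol*.
The genitive form *onipsalol*: last vowel = /o/, a back vowel → -lub → *onipsalollub*.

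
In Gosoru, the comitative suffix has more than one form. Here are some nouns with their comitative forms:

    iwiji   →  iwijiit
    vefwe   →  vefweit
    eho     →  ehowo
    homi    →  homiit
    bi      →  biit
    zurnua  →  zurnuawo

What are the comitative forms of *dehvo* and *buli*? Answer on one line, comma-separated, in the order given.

The pattern is front/back vowel harmony: -it when the last vowel of the stem is a front vowel (*iwiji*, *vefwe*, *homi*, *bi*); -wo when the last vowel of the stem is a back vowel (*eho*, *zurnua*).
Since the last vowel of *dehvo* is /o/ (a back vowel), it takes -wo, giving *dehvowo*.
*buli*: last vowel = /i/, a front vowel → -it → *buliit*.

dehvowo, buliit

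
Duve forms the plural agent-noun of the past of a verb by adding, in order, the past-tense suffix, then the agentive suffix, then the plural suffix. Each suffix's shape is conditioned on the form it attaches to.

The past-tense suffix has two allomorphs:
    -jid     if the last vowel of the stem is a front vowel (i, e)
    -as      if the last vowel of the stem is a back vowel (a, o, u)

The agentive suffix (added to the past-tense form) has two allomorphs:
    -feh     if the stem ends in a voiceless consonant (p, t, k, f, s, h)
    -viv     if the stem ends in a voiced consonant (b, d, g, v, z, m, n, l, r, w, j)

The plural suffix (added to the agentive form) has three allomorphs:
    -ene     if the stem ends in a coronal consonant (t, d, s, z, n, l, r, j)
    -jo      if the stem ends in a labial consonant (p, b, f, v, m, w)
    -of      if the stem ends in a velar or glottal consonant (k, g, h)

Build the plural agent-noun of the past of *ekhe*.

ekhejidvivjo

The last vowel of *ekhe* is /e/, which is a front vowel, so the past-tense suffix is -jid, giving *ekhejid*.
The past-tense form *ekhejid*: final consonant = /d/, voiced → -viv → *ekhejidviv*.
The final consonant of the agentive form *ekhejidviv* is /v/, which is labial, so the plural suffix is -jo, giving *ekhejidvivjo*.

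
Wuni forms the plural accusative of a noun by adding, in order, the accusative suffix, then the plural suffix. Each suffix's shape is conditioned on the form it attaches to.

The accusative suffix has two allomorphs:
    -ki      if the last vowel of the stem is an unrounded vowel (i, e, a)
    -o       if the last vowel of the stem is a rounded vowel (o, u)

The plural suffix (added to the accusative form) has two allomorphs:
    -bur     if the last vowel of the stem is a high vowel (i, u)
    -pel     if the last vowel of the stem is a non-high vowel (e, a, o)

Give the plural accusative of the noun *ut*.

utopel

*ut* — last vowel /u/ (a rounded vowel) → -o → *uto*.
Since the last vowel of the accusative form *uto* is /o/ (a non-high vowel), it takes -pel, giving *utopel*.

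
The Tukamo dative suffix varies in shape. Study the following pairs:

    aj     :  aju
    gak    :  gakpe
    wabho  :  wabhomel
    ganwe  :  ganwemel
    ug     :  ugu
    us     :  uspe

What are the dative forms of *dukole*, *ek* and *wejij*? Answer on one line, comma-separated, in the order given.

dukolemel, ekpe, wejiju

The suffix is conditioned by the final sound: -pe when the stem ends in a voiceless consonant (*gak*, *us*); -u when the stem ends in a voiced consonant (*aj*, *ug*); -mel when the stem ends in a vowel (*wabho*, *ganwe*).
The final sound of *dukole* is /e/, which is a vowel, so the suffix is -mel, giving *dukolemel*.
*ek* — final sound /k/ (a voiceless consonant) → -pe → *ekpe*.
*wejij* — final sound /j/ (a voiced consonant) → -u → *wejiju*.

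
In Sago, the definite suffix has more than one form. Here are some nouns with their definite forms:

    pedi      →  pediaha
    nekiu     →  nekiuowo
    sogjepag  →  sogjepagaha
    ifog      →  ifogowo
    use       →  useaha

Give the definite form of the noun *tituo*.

tituoowo

Looking at the last vowel of each stem: -owo when the last vowel of the stem is a rounded vowel (*nekiu*, *ifog*); -aha when the last vowel of the stem is an unrounded vowel (*pedi*, *sogjepag*, *use*).
The last vowel of *tituo* is /o/, which is a rounded vowel, so the suffix is -owo, giving *tituoowo*.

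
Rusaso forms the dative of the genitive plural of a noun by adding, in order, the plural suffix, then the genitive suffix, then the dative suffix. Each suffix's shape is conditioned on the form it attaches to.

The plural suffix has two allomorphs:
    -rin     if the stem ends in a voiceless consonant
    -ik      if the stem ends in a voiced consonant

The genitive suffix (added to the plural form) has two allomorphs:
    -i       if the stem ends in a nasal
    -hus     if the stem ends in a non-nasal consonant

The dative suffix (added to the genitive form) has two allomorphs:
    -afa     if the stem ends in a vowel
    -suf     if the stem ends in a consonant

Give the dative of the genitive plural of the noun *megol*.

megolikhussuf

The final consonant of *megol* is /l/, which is voiced, so the plural suffix is -ik, giving *megolik*.
The final consonant of the plural form *megolik* is /k/, which is non-nasal, so the genitive suffix is -hus, giving *megolikhus*.
The final sound of the genitive form *megolikhus* is /s/, which is a consonant, so the dative suffix is -suf, giving *megolikhussuf*.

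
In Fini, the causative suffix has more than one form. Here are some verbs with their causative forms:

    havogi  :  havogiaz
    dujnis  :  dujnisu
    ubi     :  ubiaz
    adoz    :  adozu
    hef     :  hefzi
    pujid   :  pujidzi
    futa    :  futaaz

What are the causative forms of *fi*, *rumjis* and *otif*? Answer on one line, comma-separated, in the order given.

fiaz, rumjisu, otifzi

Looking at the final sound of each stem: -u when the stem ends in a sibilant (*dujnis*, *adoz*); -zi when the stem ends in a non-sibilant consonant (*hef*, *pujid*); -az when the stem ends in a vowel (*havogi*, *ubi*, *futa*).
*fi*: final sound = /i/, a vowel → -az → *fiaz*.
*rumjis* — final sound /s/ (a sibilant) → -u → *rumjisu*.
*otif*: final sound = /f/, a non-sibilant consonant → -zi → *otifzi*.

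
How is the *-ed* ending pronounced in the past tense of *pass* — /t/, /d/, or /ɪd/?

/t/

The stem *pass* ends in a voiceless consonant other than /t/.
The -ed suffix is realized as /ɪd/ after /t, d/; as /t/ after other voiceless consonants; and as /d/ after other voiced sounds.
So -ed on *pass* is pronounced /t/.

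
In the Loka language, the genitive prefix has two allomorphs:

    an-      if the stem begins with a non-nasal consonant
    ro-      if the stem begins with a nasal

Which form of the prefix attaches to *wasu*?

Since the first consonant of *wasu* is /w/ (non-nasal), it takes an-.

an-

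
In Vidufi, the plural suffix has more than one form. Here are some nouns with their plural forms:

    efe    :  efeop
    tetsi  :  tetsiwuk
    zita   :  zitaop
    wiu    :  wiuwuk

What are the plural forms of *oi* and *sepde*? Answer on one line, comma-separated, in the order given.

oiwuk, sepdeop

Looking at the last vowel of each stem: -wuk when the last vowel of the stem is a high vowel (*tetsi*, *wiu*); -op when the last vowel of the stem is a non-high vowel (*efe*, *zita*).
*oi*: last vowel = /i/, a high vowel → -wuk → *oiwuk*.
Since the last vowel of *sepde* is /e/ (a non-high vowel), it takes -op, giving *sepdeop*.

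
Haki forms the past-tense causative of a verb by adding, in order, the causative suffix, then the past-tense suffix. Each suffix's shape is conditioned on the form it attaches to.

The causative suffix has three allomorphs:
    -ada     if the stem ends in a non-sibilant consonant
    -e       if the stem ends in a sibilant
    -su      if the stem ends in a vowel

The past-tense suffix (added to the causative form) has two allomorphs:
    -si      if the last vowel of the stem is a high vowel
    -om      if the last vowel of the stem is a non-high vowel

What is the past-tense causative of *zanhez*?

zanhezeom

*zanhez*: final sound = /z/, a sibilant → -e → *zanheze*.
The last vowel of the causative form *zanheze* is /e/, which is a non-high vowel, so the past-tense suffix is -om, giving *zanhezeom*.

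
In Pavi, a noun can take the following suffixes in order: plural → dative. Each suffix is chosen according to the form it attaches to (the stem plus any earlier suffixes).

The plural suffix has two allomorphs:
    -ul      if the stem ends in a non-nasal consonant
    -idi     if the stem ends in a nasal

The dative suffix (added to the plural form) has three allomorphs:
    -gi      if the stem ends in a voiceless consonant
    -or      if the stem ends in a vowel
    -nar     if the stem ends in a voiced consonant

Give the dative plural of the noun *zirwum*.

*zirwum* — final consonant /m/ (a nasal) → -idi → *zirwumidi*.
The plural form *zirwumidi*: final sound = /i/, a vowel → -or → *zirwumidior*.

zirwumidior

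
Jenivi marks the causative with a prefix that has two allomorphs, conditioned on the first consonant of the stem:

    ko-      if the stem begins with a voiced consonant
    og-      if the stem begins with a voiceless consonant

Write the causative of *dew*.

kodew

*dew* — first consonant /d/ (voiced) → ko- → *kodew*.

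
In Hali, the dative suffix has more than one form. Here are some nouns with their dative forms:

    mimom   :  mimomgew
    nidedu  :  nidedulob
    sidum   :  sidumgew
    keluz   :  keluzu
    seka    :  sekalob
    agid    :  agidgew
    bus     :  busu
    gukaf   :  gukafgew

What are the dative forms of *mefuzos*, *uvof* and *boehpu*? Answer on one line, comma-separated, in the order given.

mefuzosu, uvofgew, boehpulob

The suffix is conditioned by the final sound: -u when the stem ends in a sibilant (*keluz*, *bus*); -gew when the stem ends in a non-sibilant consonant (*mimom*, *sidum*, *agid*, *gukaf*); -lob when the stem ends in a vowel (*nidedu*, *seka*).
*mefuzos* — final sound /s/ (a sibilant) → -u → *mefuzosu*.
The final sound of *uvof* is /f/, which is a non-sibilant consonant, so the suffix is -gew, giving *uvofgew*.
Since the final sound of *boehpu* is /u/ (a vowel), it takes -lob, giving *boehpulob*.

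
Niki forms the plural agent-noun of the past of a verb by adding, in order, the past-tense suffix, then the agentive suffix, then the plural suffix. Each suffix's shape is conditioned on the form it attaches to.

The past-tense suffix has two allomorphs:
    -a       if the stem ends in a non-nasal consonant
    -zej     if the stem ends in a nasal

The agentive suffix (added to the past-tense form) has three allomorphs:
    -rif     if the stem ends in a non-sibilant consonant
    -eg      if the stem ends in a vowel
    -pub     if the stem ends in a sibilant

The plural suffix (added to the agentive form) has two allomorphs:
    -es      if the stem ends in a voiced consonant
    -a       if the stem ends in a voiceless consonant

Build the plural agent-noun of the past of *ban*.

banzejrifa

The final consonant of *ban* is /n/, which is a nasal, so the past-tense suffix is -zej, giving *banzej*.
The past-tense form *banzej*: final sound = /j/, a non-sibilant consonant → -rif → *banzejrif*.
The agentive form *banzejrif* — final consonant /f/ (voiceless) → -a → *banzejrifa*.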